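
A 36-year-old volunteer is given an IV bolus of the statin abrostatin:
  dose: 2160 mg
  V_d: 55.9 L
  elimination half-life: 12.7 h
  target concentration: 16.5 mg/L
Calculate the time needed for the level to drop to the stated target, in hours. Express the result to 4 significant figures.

15.59 h

C₀ = Dose / Vd = 2160 / 55.9 = 38.64 mg/L
k = ln2 / t½ = 0.693147 / 12.7 = 0.05458 h⁻¹
t = ln(C₀ / C) / k = ln(38.64 / 16.5) / 0.05458
  = ln(2.342) / 0.05458 = 0.8510 / 0.05458 = 15.59 h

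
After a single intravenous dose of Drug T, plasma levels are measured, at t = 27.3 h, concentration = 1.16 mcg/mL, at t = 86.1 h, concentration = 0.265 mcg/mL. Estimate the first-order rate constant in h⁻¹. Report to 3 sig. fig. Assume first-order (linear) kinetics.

k = ln(C₁/C₂) / (t₂ − t₁) = ln(1.16/0.265) / (86.1 − 27.3)
  = 1.476 / 58.80 = 0.02510 h⁻¹

0.0251 h⁻¹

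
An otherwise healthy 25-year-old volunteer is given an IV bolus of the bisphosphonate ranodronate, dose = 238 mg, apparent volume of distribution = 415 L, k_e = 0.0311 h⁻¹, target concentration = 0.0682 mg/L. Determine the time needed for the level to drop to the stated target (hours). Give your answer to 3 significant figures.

C₀ = Dose / Vd = 238.0 / 415 = 0.5735 mg/L
t = ln(C₀ / C) / k = ln(0.5735 / 0.0682) / 0.03110
  = ln(8.409) / 0.03110 = 2.129 / 0.03110 = 68.46 h

68.5 h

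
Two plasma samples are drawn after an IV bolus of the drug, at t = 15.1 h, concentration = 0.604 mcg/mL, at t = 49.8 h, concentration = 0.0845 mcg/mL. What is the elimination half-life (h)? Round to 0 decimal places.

k = ln(C₁/C₂) / (t₂ − t₁) = ln(0.604/0.0845) / (49.8 − 15.1)
  = 1.967 / 34.70 = 0.05669 h⁻¹
t½ = ln2 / k = 0.693147 / 0.05669 = 12.23 h

12 h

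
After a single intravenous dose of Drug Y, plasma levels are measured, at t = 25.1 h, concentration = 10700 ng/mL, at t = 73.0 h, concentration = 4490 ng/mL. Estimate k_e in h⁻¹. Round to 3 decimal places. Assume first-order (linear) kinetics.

k = ln(C₁/C₂) / (t₂ − t₁) = ln(10700/4490) / (73.0 − 25.1)
  = 0.8684 / 47.90 = 0.01813 h⁻¹

0.018 h⁻¹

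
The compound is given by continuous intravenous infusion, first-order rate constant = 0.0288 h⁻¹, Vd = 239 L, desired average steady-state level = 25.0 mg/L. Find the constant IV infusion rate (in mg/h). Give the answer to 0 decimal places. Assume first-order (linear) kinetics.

172 mg/h

CL = k × Vd = 0.02880 × 239 = 6.883 L/h
At steady state, infusion rate R₀ = Css × CL = 25.0 × 6.883 = 172.1 mg/h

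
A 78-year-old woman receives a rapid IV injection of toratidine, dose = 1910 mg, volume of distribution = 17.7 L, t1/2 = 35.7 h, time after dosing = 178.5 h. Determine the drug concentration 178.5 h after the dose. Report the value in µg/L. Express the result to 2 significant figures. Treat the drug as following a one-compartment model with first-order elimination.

3400 µg/L

C₀ = Dose / Vd = 1910 / 17.7 = 107.9 mg/L
k = ln2 / t½ = 0.693147 / 35.7 = 0.01942 h⁻¹
t / t½ = 178.5 / 35.7 = 5 half-lives
C = C₀ × (1/2)^5 = 107.9 × 0.03125 = 3.372 mg/L
Convert: 3.372 mg/L × 1000 = 3372 µg/L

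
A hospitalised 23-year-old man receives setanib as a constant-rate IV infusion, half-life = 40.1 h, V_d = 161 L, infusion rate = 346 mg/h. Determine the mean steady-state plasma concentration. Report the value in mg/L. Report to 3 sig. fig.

k = ln2 / t½ = 0.693147 / 40.1 = 0.01729 h⁻¹
CL = k × Vd = 0.01729 × 161 = 2.784 L/h
At steady state Css = R₀ / CL = 346 / 2.784 = 124.3 mg/L

124 mg/L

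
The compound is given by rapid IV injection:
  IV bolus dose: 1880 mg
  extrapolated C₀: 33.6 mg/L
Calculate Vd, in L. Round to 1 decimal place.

56.0 L

Vd = Dose / C₀ = 1880 / 33.6 = 55.95 L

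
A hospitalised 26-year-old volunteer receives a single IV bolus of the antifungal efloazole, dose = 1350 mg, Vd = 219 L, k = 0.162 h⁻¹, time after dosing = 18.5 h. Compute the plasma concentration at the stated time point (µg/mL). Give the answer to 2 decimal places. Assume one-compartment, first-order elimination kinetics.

0.31 µg/mL

C₀ = Dose / Vd = 1350 / 219 = 6.164 mg/L
C = C₀ · e^(−k·t) = 6.164 × e^(−0.1620 × 18.5)
  = 6.164 × 0.04994 = 0.3078 mg/L
(0.3078 mg/L = 0.3078 µg/mL)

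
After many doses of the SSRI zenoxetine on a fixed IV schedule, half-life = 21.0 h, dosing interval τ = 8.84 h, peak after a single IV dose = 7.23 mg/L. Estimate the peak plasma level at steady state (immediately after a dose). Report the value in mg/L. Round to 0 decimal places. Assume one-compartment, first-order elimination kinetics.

k = ln2 / t½ = 0.693147 / 21.0 = 0.03301 h⁻¹
e^(−kτ) = e^(−0.03301 × 8.84) = 0.7469
Accumulation ratio R = 1 / (1 − e^(−kτ)) = 1 / (1 − 0.7469) = 3.951
Steady-state peak = C₀ × R = 7.23 × 3.951 = 28.57 mg/L

29 mg/L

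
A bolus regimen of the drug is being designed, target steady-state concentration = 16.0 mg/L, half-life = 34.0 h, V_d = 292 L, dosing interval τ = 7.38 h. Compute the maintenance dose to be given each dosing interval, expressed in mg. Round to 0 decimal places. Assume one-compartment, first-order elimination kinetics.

703 mg

k = ln2 / t½ = 0.693147 / 34.0 = 0.02039 h⁻¹
CL = k × Vd = 0.02039 × 292 = 5.954 L/h
At steady state, Dose/τ = Css × CL.
Dose = Css × CL × τ = 16.0 × 5.954 × 7.38 = 703.0 mg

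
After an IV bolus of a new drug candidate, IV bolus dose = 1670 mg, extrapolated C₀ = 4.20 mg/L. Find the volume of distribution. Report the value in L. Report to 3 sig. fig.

Vd = Dose / C₀ = 1670 / 4.20 = 397.6 L

398 L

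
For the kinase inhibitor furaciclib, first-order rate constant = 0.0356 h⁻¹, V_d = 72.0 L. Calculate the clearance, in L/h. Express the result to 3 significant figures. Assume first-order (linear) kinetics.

CL = k × Vd = 0.0356 × 72.0 = 2.563 L/h

2.56 L/h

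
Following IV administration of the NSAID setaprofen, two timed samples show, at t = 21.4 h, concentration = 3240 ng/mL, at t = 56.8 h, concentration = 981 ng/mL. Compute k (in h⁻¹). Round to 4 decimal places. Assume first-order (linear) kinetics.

0.0338 h⁻¹

k = ln(C₁/C₂) / (t₂ − t₁) = ln(3240/981) / (56.8 − 21.4)
  = 1.195 / 35.40 = 0.03376 h⁻¹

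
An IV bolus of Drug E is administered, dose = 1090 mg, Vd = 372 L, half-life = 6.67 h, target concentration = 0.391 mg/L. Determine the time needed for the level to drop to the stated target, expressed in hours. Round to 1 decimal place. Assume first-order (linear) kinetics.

19.4 h

C₀ = Dose / Vd = 1090 / 372 = 2.930 mg/L
k = ln2 / t½ = 0.693147 / 6.67 = 0.1039 h⁻¹
t = ln(C₀ / C) / k = ln(2.930 / 0.391) / 0.1039
  = ln(7.494) / 0.1039 = 2.014 / 0.1039 = 19.38 h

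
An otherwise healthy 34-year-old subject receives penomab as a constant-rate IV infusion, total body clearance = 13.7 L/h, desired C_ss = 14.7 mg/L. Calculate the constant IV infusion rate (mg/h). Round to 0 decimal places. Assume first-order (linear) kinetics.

201 mg/h

At steady state, infusion rate R₀ = Css × CL = 14.7 × 13.70 = 201.4 mg/h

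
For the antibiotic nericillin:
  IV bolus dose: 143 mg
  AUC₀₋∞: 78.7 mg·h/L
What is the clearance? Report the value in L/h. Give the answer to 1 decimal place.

CL = Dose / AUC = 143 / 78.7 = 1.817 L/h

1.8 L/h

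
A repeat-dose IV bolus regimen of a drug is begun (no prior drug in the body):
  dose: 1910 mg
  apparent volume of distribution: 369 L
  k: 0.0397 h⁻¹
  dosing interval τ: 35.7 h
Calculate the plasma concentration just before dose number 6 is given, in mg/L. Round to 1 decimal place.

1.7 mg/L

C₀ per dose = Dose / Vd = 1910 / 369 = 5.176 mg/L
Fraction remaining after one interval: r = e^(−kτ) = e^(−0.03970 × 35.7) = 0.2424
Before dose 6, 5 doses have been given (aged 1τ, 2τ, 3τ, 4τ, 5τ).
C_trough = C₀ × (r + r² + … + r^5) = C₀ × r(1−r^5)/(1−r)
        = 5.176 × 0.2424 × (1 − 0.0008369) / (1 − 0.2424) = 1.655 mg/L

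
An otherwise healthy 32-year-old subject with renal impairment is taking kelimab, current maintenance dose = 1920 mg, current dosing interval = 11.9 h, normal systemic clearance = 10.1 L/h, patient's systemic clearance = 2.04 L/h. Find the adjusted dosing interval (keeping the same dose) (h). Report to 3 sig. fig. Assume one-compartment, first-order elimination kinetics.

58.9 h

To keep the same average steady-state level, dosing rate must scale with clearance.
CL ratio = 2.04 / 10.1 = 0.2020
New interval (same dose) = 11.9 / 0.2020 = 58.91 h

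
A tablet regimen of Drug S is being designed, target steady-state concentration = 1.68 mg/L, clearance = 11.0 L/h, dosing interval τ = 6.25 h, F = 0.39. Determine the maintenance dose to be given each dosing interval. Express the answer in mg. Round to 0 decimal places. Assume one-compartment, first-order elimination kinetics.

At steady state, F × (Dose/τ) = Css × CL.
Dose = Css × CL × τ / F = 1.68 × 11.00 × 6.25 / 0.39 = 296.2 mg

296 mg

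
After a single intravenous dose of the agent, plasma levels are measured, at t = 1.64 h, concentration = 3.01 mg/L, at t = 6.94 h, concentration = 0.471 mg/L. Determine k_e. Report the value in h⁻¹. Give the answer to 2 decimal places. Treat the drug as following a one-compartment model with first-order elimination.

0.35 h⁻¹

k = ln(C₁/C₂) / (t₂ − t₁) = ln(3.01/0.471) / (6.94 − 1.64)
  = 1.855 / 5.300 = 0.3500 h⁻¹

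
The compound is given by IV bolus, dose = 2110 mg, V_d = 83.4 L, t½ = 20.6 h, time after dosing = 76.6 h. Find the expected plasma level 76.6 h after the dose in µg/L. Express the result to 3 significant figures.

1920 µg/L

C₀ = Dose / Vd = 2110 / 83.4 = 25.30 mg/L
k = ln2 / t½ = 0.693147 / 20.6 = 0.03365 h⁻¹
C = C₀ · e^(−k·t) = 25.30 × e^(−0.03365 × 76.6)
  = 25.30 × 0.07596 = 1.922 mg/L
Convert: 1.922 mg/L × 1000 = 1922 µg/L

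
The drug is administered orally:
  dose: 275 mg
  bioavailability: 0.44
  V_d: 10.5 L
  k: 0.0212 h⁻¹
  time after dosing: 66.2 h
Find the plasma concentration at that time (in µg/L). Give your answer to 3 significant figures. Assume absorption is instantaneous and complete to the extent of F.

Amount reaching circulation = F × Dose = 0.44 × 275.0 = 121.0 mg
C₀ = F·Dose / Vd = 121.0 / 10.5 = 11.52 mg/L
C = C₀ · e^(−k·t) = 11.52 × e^(−0.02120 × 66.2)
  = 11.52 × 0.2458 = 2.832 mg/L
Convert: 2.832 mg/L × 1000 = 2832 µg/L

2830 µg/L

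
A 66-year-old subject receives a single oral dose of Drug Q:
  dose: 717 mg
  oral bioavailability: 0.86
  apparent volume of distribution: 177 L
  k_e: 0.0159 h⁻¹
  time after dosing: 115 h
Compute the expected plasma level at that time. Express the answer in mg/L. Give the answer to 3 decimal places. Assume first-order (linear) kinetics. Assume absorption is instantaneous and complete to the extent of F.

0.560 mg/L

Amount reaching circulation = F × Dose = 0.86 × 717.0 = 616.6 mg
C₀ = F·Dose / Vd = 616.6 / 177 = 3.484 mg/L
C = C₀ · e^(−k·t) = 3.484 × e^(−0.01590 × 115)
  = 3.484 × 0.1607 = 0.5599 mg/L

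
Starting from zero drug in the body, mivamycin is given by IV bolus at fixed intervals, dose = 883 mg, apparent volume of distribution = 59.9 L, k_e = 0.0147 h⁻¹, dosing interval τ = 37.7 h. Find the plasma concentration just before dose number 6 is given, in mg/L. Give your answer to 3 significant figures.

C₀ per dose = Dose / Vd = 883 / 59.9 = 14.74 mg/L
Fraction remaining after one interval: r = e^(−kτ) = e^(−0.01470 × 37.7) = 0.5745
Before dose 6, 5 doses have been given (aged 1τ, 2τ, 3τ, 4τ, 5τ).
C_trough = C₀ × (r + r² + … + r^5) = C₀ × r(1−r^5)/(1−r)
        = 14.74 × 0.5745 × (1 − 0.06258) / (1 − 0.5745) = 18.66 mg/L

18.7 mg/L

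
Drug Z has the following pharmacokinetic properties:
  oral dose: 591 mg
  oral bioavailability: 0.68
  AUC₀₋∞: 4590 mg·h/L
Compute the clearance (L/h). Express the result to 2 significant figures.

CL = F·Dose / AUC = 0.68 × 591 / 4590 = 0.08756 L/h

0.088 L/h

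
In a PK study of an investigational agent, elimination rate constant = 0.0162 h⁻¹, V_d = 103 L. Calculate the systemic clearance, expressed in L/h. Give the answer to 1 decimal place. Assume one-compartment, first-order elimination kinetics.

CL = k × Vd = 0.0162 × 103 = 1.669 L/h

1.7 L/h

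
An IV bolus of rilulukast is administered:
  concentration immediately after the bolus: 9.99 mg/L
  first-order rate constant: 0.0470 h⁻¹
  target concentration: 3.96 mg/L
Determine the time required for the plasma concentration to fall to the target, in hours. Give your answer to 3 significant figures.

t = ln(C₀ / C) / k = ln(9.990 / 3.96) / 0.04700
  = ln(2.523) / 0.04700 = 0.9254 / 0.04700 = 19.69 h

19.7 h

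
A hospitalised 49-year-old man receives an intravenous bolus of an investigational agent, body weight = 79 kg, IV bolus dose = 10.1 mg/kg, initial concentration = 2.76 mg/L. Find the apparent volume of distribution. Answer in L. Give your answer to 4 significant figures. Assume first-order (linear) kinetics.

Dose = 10.1 × 79 = 797.9 mg
Vd = Dose / C₀ = 797.9 / 2.76 = 289.1 L

289.1 L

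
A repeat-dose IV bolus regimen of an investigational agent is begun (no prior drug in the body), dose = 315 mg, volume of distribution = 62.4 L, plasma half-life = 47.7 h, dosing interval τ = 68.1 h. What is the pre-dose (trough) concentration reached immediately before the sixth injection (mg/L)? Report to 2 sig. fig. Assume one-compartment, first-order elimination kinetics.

3.0 mg/L

C₀ per dose = Dose / Vd = 315 / 62.4 = 5.048 mg/L
k = ln2 / t½ = 0.693147 / 47.7 = 0.01453 h⁻¹
Fraction remaining after one interval: r = e^(−kτ) = e^(−0.01453 × 68.1) = 0.3718
Before dose 6, 5 doses have been given (aged 1τ, 2τ, 3τ, 4τ, 5τ).
C_trough = C₀ × (r + r² + … + r^5) = C₀ × r(1−r^5)/(1−r)
        = 5.048 × 0.3718 × (1 − 0.007105) / (1 − 0.3718) = 2.966 mg/L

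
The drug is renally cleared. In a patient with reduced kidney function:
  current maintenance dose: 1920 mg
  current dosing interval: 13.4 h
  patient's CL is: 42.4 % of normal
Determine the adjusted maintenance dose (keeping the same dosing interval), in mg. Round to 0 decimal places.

814 mg

To keep the same average steady-state level, dosing rate must scale with clearance.
CL ratio = 42.4 / 100 = 0.4240
New dose (same interval) = 1920 × 0.4240 = 814.1 mg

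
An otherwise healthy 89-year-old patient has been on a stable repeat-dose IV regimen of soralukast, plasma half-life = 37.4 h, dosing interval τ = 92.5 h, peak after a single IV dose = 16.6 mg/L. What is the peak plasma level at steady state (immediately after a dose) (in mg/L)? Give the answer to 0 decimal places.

20 mg/L

k = ln2 / t½ = 0.693147 / 37.4 = 0.01853 h⁻¹
e^(−kτ) = e^(−0.01853 × 92.5) = 0.1801
Accumulation ratio R = 1 / (1 − e^(−kτ)) = 1 / (1 − 0.1801) = 1.220
Steady-state peak = C₀ × R = 16.6 × 1.220 = 20.25 mg/L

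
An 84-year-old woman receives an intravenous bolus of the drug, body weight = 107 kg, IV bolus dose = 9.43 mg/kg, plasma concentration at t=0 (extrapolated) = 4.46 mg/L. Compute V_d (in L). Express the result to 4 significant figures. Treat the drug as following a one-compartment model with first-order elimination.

226.2 L

Dose = 9.43 × 107 = 1009 mg
Vd = Dose / C₀ = 1009 / 4.46 = 226.2 L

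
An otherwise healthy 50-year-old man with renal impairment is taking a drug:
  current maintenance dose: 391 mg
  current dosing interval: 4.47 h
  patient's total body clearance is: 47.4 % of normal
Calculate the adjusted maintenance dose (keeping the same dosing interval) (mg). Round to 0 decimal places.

To keep the same average steady-state level, dosing rate must scale with clearance.
CL ratio = 47.4 / 100 = 0.4740
New dose (same interval) = 391 × 0.4740 = 185.3 mg

185 mg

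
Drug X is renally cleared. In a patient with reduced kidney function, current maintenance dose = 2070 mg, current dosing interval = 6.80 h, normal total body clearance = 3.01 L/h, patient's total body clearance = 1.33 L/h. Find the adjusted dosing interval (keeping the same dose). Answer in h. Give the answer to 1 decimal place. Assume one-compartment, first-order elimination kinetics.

15.4 h

To keep the same average steady-state level, dosing rate must scale with clearance.
CL ratio = 1.33 / 3.01 = 0.4419
New interval (same dose) = 6.80 / 0.4419 = 15.39 h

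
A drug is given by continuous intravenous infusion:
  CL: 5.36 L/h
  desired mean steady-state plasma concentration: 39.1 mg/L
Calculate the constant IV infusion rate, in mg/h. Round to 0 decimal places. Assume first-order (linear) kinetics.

At steady state, infusion rate R₀ = Css × CL = 39.1 × 5.360 = 209.6 mg/h

210 mg/h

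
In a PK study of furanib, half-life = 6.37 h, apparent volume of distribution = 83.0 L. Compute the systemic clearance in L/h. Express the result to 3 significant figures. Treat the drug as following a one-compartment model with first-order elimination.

k = ln2 / t½ = 0.693147 / 6.37 = 0.1088 h⁻¹
CL = k × Vd = 0.1088 × 83.0 = 9.030 L/h

9.03 L/h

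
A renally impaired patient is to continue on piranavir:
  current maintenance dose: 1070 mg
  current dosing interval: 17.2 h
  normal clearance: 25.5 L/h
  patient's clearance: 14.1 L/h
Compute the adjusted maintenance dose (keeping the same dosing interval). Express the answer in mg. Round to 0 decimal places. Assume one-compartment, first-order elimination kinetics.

592 mg

To keep the same average steady-state level, dosing rate must scale with clearance.
CL ratio = 14.1 / 25.5 = 0.5529
New dose (same interval) = 1070 × 0.5529 = 591.6 mg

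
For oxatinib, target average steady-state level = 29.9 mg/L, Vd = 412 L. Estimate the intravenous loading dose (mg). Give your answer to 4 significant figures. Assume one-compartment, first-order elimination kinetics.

12320 mg

LD = Css × Vd = 29.9 × 412 = 12320 mg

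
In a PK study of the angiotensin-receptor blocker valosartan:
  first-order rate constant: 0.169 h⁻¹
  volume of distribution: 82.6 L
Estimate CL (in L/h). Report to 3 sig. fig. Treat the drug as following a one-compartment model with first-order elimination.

CL = k × Vd = 0.169 × 82.6 = 13.96 L/h

14.0 L/h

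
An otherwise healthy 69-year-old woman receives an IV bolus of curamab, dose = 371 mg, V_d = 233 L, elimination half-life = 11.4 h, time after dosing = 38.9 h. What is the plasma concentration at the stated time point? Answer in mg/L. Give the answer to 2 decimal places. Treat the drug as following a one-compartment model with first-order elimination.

C₀ = Dose / Vd = 371.0 / 233 = 1.592 mg/L
k = ln2 / t½ = 0.693147 / 11.4 = 0.06080 h⁻¹
C = C₀ · e^(−k·t) = 1.592 × e^(−0.06080 × 38.9)
  = 1.592 × 0.09394 = 0.1496 mg/L

0.15 mg/L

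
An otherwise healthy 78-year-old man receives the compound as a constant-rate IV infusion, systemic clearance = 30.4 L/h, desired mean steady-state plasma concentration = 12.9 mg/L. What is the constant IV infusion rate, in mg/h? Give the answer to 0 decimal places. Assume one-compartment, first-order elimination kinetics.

At steady state, infusion rate R₀ = Css × CL = 12.9 × 30.40 = 392.2 mg/h

392 mg/h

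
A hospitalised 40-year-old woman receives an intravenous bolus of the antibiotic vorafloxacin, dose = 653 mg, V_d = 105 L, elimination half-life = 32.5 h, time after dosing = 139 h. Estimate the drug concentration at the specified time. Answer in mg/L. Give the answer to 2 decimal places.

0.32 mg/L

C₀ = Dose / Vd = 653.0 / 105 = 6.219 mg/L
k = ln2 / t½ = 0.693147 / 32.5 = 0.02133 h⁻¹
C = C₀ · e^(−k·t) = 6.219 × e^(−0.02133 × 139)
  = 6.219 × 0.05157 = 0.3207 mg/L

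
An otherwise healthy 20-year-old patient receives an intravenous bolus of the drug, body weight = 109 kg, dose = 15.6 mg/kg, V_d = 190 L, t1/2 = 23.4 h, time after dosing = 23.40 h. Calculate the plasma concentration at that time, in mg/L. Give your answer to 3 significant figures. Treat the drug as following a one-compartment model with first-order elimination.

4.47 mg/L

Total dose = 15.6 × 109 = 1700 mg
C₀ = Dose / Vd = 1700 / 190 = 8.947 mg/L
k = ln2 / t½ = 0.693147 / 23.4 = 0.02962 h⁻¹
t / t½ = 23.40 / 23.4 = 1 half-lives
C = C₀ × (1/2)^1 = 8.947 × 0.5000 = 4.474 mg/L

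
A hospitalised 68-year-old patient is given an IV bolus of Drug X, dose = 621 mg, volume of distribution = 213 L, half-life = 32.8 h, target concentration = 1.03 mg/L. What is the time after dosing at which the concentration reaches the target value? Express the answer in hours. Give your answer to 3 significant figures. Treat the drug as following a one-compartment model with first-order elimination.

C₀ = Dose / Vd = 621.0 / 213 = 2.915 mg/L
k = ln2 / t½ = 0.693147 / 32.8 = 0.02113 h⁻¹
t = ln(C₀ / C) / k = ln(2.915 / 1.03) / 0.02113
  = ln(2.830) / 0.02113 = 1.040 / 0.02113 = 49.22 h

49.2 h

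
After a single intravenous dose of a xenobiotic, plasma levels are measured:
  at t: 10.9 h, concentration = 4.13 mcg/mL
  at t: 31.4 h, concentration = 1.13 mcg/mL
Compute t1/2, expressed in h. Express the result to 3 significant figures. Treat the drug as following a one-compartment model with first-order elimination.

11.0 h

k = ln(C₁/C₂) / (t₂ − t₁) = ln(4.13/1.13) / (31.4 − 10.9)
  = 1.296 / 20.50 = 0.06322 h⁻¹
t½ = ln2 / k = 0.693147 / 0.06322 = 10.96 h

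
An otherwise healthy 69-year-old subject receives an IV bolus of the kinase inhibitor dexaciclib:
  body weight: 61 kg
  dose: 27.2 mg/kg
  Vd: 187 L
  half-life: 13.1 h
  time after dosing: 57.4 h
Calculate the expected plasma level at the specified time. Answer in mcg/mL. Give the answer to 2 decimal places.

0.43 mcg/mL

Total dose = 27.2 × 61 = 1659 mg
C₀ = Dose / Vd = 1659 / 187 = 8.872 mg/L
k = ln2 / t½ = 0.693147 / 13.1 = 0.05291 h⁻¹
C = C₀ · e^(−k·t) = 8.872 × e^(−0.05291 × 57.4)
  = 8.872 × 0.04798 = 0.4257 mg/L
(0.4257 mg/L = 0.4257 mcg/mL)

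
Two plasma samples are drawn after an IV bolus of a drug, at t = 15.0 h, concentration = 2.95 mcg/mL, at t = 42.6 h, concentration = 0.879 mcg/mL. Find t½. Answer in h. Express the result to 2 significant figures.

16 h

k = ln(C₁/C₂) / (t₂ − t₁) = ln(2.95/0.879) / (42.6 − 15.0)
  = 1.211 / 27.60 = 0.04388 h⁻¹
t½ = ln2 / k = 0.693147 / 0.04388 = 15.80 h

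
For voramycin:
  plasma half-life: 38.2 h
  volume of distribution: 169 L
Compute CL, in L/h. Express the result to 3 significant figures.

3.07 L/h

k = ln2 / t½ = 0.693147 / 38.2 = 0.01815 h⁻¹
CL = k × Vd = 0.01815 × 169 = 3.067 L/h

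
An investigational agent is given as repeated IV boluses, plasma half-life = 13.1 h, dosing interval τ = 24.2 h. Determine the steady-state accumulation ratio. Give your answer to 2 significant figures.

k = ln2 / t½ = 0.693147 / 13.1 = 0.05291 h⁻¹
e^(−kτ) = e^(−0.05291 × 24.2) = 0.2779
Accumulation ratio R = 1 / (1 − e^(−kτ)) = 1 / (1 − 0.2779) = 1.385

1.4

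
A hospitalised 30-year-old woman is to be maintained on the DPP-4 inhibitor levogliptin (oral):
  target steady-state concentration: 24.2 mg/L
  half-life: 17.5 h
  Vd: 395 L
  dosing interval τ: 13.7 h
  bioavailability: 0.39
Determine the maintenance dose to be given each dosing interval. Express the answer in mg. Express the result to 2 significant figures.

k = ln2 / t½ = 0.693147 / 17.5 = 0.03961 h⁻¹
CL = k × Vd = 0.03961 × 395 = 15.65 L/h
At steady state, F × (Dose/τ) = Css × CL.
Dose = Css × CL × τ / F = 24.2 × 15.65 × 13.7 / 0.39 = 13300 mg

13000 mg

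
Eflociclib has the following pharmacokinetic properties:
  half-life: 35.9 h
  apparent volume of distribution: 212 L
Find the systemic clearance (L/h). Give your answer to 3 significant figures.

k = ln2 / t½ = 0.693147 / 35.9 = 0.01931 h⁻¹
CL = k × Vd = 0.01931 × 212 = 4.094 L/h

4.09 L/h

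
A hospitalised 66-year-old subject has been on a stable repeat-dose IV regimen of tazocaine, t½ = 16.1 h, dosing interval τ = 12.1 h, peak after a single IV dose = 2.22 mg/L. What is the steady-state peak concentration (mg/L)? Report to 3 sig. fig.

5.47 mg/L

k = ln2 / t½ = 0.693147 / 16.1 = 0.04305 h⁻¹
e^(−kτ) = e^(−0.04305 × 12.1) = 0.5940
Accumulation ratio R = 1 / (1 − e^(−kτ)) = 1 / (1 − 0.5940) = 2.463
Steady-state peak = C₀ × R = 2.22 × 2.463 = 5.468 mg/L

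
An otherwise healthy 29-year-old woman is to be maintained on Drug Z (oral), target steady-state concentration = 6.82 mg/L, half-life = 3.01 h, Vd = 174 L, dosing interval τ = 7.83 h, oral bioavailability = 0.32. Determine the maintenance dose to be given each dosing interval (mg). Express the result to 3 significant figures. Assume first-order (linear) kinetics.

6690 mg

k = ln2 / t½ = 0.693147 / 3.01 = 0.2303 h⁻¹
CL = k × Vd = 0.2303 × 174 = 40.07 L/h
At steady state, F × (Dose/τ) = Css × CL.
Dose = Css × CL × τ / F = 6.82 × 40.07 × 7.83 / 0.32 = 6687 mg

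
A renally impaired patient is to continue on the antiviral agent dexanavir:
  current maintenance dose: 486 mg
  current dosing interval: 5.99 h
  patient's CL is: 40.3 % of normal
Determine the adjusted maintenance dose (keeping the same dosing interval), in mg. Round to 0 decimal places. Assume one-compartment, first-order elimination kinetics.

196 mg

To keep the same average steady-state level, dosing rate must scale with clearance.
CL ratio = 40.3 / 100 = 0.4030
New dose (same interval) = 486 × 0.4030 = 195.9 mg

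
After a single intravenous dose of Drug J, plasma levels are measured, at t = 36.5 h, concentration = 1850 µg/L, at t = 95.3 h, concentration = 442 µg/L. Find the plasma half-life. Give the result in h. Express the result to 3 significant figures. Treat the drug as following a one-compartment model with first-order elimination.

28.5 h

k = ln(C₁/C₂) / (t₂ − t₁) = ln(1850/442) / (95.3 − 36.5)
  = 1.432 / 58.80 = 0.02435 h⁻¹
t½ = ln2 / k = 0.693147 / 0.02435 = 28.47 h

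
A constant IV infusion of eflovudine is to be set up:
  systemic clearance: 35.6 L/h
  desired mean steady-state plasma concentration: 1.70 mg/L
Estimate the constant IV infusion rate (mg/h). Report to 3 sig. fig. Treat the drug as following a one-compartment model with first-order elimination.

At steady state, infusion rate R₀ = Css × CL = 1.70 × 35.60 = 60.52 mg/h

60.5 mg/h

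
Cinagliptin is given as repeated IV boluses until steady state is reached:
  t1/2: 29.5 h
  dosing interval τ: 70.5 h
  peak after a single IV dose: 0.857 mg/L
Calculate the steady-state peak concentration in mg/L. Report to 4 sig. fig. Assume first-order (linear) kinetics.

k = ln2 / t½ = 0.693147 / 29.5 = 0.02350 h⁻¹
e^(−kτ) = e^(−0.02350 × 70.5) = 0.1908
Accumulation ratio R = 1 / (1 − e^(−kτ)) = 1 / (1 − 0.1908) = 1.236
Steady-state peak = C₀ × R = 0.857 × 1.236 = 1.059 mg/L

1.059 mg/L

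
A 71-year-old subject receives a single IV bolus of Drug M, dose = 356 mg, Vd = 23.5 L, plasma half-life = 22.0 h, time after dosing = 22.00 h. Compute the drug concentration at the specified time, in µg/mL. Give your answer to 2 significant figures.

C₀ = Dose / Vd = 356.0 / 23.5 = 15.15 mg/L
k = ln2 / t½ = 0.693147 / 22.0 = 0.03151 h⁻¹
t / t½ = 22.00 / 22.0 = 1 half-lives
C = C₀ × (1/2)^1 = 15.15 × 0.5000 = 7.575 mg/L
(7.575 mg/L = 7.575 µg/mL)

7.6 µg/mL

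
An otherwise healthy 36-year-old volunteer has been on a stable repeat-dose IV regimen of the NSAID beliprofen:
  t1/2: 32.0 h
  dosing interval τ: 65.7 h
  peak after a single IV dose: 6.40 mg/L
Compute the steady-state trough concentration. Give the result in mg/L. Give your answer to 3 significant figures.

2.03 mg/L

k = ln2 / t½ = 0.693147 / 32.0 = 0.02166 h⁻¹
e^(−kτ) = e^(−0.02166 × 65.7) = 0.2410
Accumulation ratio R = 1 / (1 − e^(−kτ)) = 1 / (1 − 0.2410) = 1.318
Steady-state trough = C₀ × R × e^(−kτ) = 6.40 × 1.318 × 0.2410 = 2.033 mg/L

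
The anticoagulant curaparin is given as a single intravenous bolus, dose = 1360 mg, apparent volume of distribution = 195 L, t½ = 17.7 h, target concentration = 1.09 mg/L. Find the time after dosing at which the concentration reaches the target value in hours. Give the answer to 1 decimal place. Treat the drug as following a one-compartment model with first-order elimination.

47.4 h

C₀ = Dose / Vd = 1360 / 195 = 6.974 mg/L
k = ln2 / t½ = 0.693147 / 17.7 = 0.03916 h⁻¹
t = ln(C₀ / C) / k = ln(6.974 / 1.09) / 0.03916
  = ln(6.398) / 0.03916 = 1.856 / 0.03916 = 47.40 h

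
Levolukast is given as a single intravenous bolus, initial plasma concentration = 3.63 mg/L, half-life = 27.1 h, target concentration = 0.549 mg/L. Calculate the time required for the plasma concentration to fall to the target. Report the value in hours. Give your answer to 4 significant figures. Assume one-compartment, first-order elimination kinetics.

k = ln2 / t½ = 0.693147 / 27.1 = 0.02558 h⁻¹
t = ln(C₀ / C) / k = ln(3.630 / 0.549) / 0.02558
  = ln(6.612) / 0.02558 = 1.889 / 0.02558 = 73.85 h

73.85 h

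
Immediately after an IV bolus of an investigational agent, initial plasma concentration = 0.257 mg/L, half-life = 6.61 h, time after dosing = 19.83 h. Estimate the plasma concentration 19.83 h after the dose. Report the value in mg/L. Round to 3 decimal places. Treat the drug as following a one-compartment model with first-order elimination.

0.032 mg/L

k = ln2 / t½ = 0.693147 / 6.61 = 0.1049 h⁻¹
t / t½ = 19.83 / 6.61 = 3 half-lives
C = C₀ × (1/2)^3 = 0.2570 × 0.1250 = 0.03213 mg/L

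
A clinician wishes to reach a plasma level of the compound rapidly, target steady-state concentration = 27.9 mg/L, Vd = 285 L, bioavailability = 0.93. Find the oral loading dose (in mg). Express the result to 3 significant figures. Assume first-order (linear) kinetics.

8550 mg

LD = Css × Vd / F = 27.9 × 285 / 0.93 = 8550 mg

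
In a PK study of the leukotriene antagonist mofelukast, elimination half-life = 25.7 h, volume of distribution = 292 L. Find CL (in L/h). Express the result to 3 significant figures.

k = ln2 / t½ = 0.693147 / 25.7 = 0.02697 h⁻¹
CL = k × Vd = 0.02697 × 292 = 7.875 L/h

7.88 L/h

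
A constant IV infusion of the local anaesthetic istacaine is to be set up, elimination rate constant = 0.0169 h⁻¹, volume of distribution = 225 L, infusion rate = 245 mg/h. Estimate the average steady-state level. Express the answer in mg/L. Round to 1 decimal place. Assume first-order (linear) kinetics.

CL = k × Vd = 0.01690 × 225 = 3.803 L/h
At steady state Css = R₀ / CL = 245 / 3.803 = 64.42 mg/L

64.4 mg/L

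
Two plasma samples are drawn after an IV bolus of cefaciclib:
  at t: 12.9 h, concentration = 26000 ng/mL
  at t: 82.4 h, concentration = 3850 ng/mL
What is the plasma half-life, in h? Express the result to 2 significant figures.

25 h

k = ln(C₁/C₂) / (t₂ − t₁) = ln(26000/3850) / (82.4 − 12.9)
  = 1.910 / 69.50 = 0.02748 h⁻¹
t½ = ln2 / k = 0.693147 / 0.02748 = 25.22 h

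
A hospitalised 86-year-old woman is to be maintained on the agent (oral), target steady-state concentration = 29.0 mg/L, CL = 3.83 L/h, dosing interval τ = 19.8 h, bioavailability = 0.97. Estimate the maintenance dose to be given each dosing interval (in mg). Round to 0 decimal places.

At steady state, F × (Dose/τ) = Css × CL.
Dose = Css × CL × τ / F = 29.0 × 3.830 × 19.8 / 0.97 = 2267 mg

2267 mg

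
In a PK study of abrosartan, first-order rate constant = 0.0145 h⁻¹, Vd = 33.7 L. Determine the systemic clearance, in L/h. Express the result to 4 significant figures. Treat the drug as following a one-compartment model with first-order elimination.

0.4887 L/h

CL = k × Vd = 0.0145 × 33.7 = 0.4887 L/h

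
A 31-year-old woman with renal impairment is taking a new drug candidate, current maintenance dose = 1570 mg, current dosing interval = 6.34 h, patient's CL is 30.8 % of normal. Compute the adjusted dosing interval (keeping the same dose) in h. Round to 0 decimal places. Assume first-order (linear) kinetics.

21 h

To keep the same average steady-state level, dosing rate must scale with clearance.
CL ratio = 30.8 / 100 = 0.3080
New interval (same dose) = 6.34 / 0.3080 = 20.58 h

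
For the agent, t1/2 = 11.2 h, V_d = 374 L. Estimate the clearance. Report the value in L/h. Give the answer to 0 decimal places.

k = ln2 / t½ = 0.693147 / 11.2 = 0.06189 h⁻¹
CL = k × Vd = 0.06189 × 374 = 23.15 L/h

23 L/h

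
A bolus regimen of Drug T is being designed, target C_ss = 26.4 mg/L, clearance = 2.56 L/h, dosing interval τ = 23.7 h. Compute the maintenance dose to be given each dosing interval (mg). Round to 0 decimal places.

At steady state, Dose/τ = Css × CL.
Dose = Css × CL × τ = 26.4 × 2.560 × 23.7 = 1602 mg

1602 mg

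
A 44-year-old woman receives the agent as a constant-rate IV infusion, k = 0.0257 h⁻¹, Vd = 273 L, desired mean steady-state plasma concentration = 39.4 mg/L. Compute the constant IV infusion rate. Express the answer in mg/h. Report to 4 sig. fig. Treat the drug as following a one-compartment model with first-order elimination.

276.4 mg/h

CL = k × Vd = 0.02570 × 273 = 7.016 L/h
At steady state, infusion rate R₀ = Css × CL = 39.4 × 7.016 = 276.4 mg/h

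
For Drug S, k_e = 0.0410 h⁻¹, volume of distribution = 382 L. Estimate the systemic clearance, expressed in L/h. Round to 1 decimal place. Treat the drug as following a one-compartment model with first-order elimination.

15.7 L/h

CL = k × Vd = 0.0410 × 382 = 15.66 L/h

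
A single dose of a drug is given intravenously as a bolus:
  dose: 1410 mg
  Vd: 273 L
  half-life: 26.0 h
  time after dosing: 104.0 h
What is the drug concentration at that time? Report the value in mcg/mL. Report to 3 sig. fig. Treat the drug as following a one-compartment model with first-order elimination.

0.323 mcg/mL

C₀ = Dose / Vd = 1410 / 273 = 5.165 mg/L
k = ln2 / t½ = 0.693147 / 26.0 = 0.02666 h⁻¹
t / t½ = 104.0 / 26.0 = 4 half-lives
C = C₀ × (1/2)^4 = 5.165 × 0.06250 = 0.3228 mg/L
(0.3228 mg/L = 0.3228 mcg/mL)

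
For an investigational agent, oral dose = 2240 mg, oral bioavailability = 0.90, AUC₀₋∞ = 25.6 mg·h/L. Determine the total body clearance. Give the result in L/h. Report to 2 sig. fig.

79 L/h

CL = F·Dose / AUC = 0.90 × 2240 / 25.6 = 78.75 L/h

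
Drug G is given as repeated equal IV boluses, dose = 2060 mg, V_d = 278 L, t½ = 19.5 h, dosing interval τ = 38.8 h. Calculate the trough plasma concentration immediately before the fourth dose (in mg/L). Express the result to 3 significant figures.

C₀ per dose = Dose / Vd = 2060 / 278 = 7.410 mg/L
k = ln2 / t½ = 0.693147 / 19.5 = 0.03555 h⁻¹
Fraction remaining after one interval: r = e^(−kτ) = e^(−0.03555 × 38.8) = 0.2517
Before dose 4, 3 doses have been given (aged 1τ, 2τ, 3τ).
C_trough = C₀ × (r + r² + … + r^3) = C₀ × r(1−r^3)/(1−r)
        = 7.410 × 0.2517 × (1 − 0.01595) / (1 − 0.2517) = 2.453 mg/L

2.45 mg/L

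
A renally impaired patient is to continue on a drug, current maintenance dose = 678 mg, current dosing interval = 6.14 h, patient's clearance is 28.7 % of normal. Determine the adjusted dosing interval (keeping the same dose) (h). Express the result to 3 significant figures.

To keep the same average steady-state level, dosing rate must scale with clearance.
CL ratio = 28.7 / 100 = 0.2870
New interval (same dose) = 6.14 / 0.2870 = 21.39 h

21.4 h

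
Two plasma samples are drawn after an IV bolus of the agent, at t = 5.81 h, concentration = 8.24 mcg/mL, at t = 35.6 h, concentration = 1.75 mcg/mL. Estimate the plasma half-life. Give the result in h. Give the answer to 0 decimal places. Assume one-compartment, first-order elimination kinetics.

k = ln(C₁/C₂) / (t₂ − t₁) = ln(8.24/1.75) / (35.6 − 5.81)
  = 1.549 / 29.79 = 0.05200 h⁻¹
t½ = ln2 / k = 0.693147 / 0.05200 = 13.33 h

13 h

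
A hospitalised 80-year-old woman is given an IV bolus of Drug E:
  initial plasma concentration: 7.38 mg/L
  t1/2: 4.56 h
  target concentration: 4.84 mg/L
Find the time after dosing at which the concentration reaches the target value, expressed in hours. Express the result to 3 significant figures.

k = ln2 / t½ = 0.693147 / 4.56 = 0.1520 h⁻¹
t = ln(C₀ / C) / k = ln(7.380 / 4.84) / 0.1520
  = ln(1.525) / 0.1520 = 0.4220 / 0.1520 = 2.776 h

2.78 h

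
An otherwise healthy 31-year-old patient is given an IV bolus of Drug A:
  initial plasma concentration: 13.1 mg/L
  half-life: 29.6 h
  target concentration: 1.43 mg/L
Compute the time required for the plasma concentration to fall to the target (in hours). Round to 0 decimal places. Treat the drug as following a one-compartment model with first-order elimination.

95 h

k = ln2 / t½ = 0.693147 / 29.6 = 0.02342 h⁻¹
t = ln(C₀ / C) / k = ln(13.10 / 1.43) / 0.02342
  = ln(9.161) / 0.02342 = 2.215 / 0.02342 = 94.58 h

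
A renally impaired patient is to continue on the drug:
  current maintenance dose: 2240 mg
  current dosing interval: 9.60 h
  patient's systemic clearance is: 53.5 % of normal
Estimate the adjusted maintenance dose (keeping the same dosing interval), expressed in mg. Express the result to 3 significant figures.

1200 mg

To keep the same average steady-state level, dosing rate must scale with clearance.
CL ratio = 53.5 / 100 = 0.5350
New dose (same interval) = 2240 × 0.5350 = 1198 mg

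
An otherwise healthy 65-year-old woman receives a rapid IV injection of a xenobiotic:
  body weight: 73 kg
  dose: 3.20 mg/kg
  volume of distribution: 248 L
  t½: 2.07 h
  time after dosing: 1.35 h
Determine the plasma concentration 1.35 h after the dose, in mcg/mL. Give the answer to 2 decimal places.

Total dose = 3.20 × 73 = 233.6 mg
C₀ = Dose / Vd = 233.6 / 248 = 0.9419 mg/L
k = ln2 / t½ = 0.693147 / 2.07 = 0.3349 h⁻¹
C = C₀ · e^(−k·t) = 0.9419 × e^(−0.3349 × 1.35)
  = 0.9419 × 0.6363 = 0.5993 mg/L
(0.5993 mg/L = 0.5993 mcg/mL)

0.60 mcg/mL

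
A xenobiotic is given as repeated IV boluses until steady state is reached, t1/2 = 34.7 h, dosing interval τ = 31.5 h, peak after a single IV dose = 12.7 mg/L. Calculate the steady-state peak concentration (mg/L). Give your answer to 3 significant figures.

27.2 mg/L

k = ln2 / t½ = 0.693147 / 34.7 = 0.01998 h⁻¹
e^(−kτ) = e^(−0.01998 × 31.5) = 0.5329
Accumulation ratio R = 1 / (1 − e^(−kτ)) = 1 / (1 − 0.5329) = 2.141
Steady-state peak = C₀ × R = 12.7 × 2.141 = 27.19 mg/L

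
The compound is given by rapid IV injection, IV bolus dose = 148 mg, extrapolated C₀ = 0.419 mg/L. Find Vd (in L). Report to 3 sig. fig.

353 L

Vd = Dose / C₀ = 148.0 / 0.419 = 353.2 L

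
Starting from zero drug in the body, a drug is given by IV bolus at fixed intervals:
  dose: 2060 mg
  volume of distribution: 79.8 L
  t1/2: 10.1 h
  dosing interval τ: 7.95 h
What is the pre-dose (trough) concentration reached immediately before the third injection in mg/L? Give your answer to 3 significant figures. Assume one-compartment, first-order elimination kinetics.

23.6 mg/L

C₀ per dose = Dose / Vd = 2060 / 79.8 = 25.81 mg/L
k = ln2 / t½ = 0.693147 / 10.1 = 0.06863 h⁻¹
Fraction remaining after one interval: r = e^(−kτ) = e^(−0.06863 × 7.95) = 0.5795
Before dose 3, 2 doses have been given (aged 1τ, 2τ).
C_trough = C₀ × (r + r²) = 25.81 × (0.5795 + 0.3358) = 23.62 mg/L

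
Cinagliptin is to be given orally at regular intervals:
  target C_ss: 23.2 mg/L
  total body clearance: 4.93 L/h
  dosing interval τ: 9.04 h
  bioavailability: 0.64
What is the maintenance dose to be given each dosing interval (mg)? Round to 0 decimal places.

At steady state, F × (Dose/τ) = Css × CL.
Dose = Css × CL × τ / F = 23.2 × 4.930 × 9.04 / 0.64 = 1616 mg

1616 mg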